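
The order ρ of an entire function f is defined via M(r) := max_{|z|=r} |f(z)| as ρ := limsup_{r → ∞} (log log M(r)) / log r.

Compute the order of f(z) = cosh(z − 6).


cosh(w) is a linear combination of e^{iw} and e^{−iw} (or e^w, e^{−w} in the hyperbolic case), so |cosh(w)| ≤ e^{|w|}. With w = z − 6, |w| ≤ 1|z| + 6 = 1r + 6 on |z| = r, giving M(r) ≤ e^{1r + 6}, so ρ ≤ 1. On a suitable ray (z = it for sin/cos; z = t for sinh/cosh, t real → ∞), |cosh(z − 6)| grows like e^{1|t|}/2, so ρ ≥ 1. Hence ρ = 1.
Therefore ρ = 1.

Order ρ = 1.


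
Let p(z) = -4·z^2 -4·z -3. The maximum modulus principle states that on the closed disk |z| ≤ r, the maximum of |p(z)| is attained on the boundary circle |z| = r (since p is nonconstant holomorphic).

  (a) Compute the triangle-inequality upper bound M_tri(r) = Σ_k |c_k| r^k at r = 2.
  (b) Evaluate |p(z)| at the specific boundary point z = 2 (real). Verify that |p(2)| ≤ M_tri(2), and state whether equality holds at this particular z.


Coefficients: c_0 = -3, c_1 = -4, c_2 = -4. Radius r = 2.
Part (a). Triangle bound: M_tri(r) = Σ_k |c_k| r^k
  = |-3|·2^0 + |-4|·2^1 + |-4|·2^2
  = 3 + 8 + 16 = 27.
This bounds M(r) := max_{|z|=r} |p(z)| from above; equality holds iff all terms c_k z^k can be made to align in phase at a single z on |z|=r.
Part (b). At z = 2 (real, on the circle |z| = r):
  p(2) = (-3)·2^0 + (-4)·2^1 + (-4)·2^2 = -27.
  |p(2)| = 27.
Since all nonzero coefficients share the same sign, |p(2)| = 27 = M_tri(2); the triangle bound is attained at z = 2, so in fact M(r) = 27.

M_tri(2) = 27; |p(2)| = 27; equality at z=2: yes.


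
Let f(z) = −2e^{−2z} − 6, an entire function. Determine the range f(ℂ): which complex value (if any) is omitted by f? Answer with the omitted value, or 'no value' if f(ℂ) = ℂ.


Little Picard bounds the complement of f(ℂ) to at most one point.
e^{−2z} is never zero on ℂ, so -2·e^{−2z} takes every value in ℂ ∖ {0}. Adding -6 shifts the range to ℂ ∖ {-6}. Thus f omits exactly the value -6.

Omitted value: -6.


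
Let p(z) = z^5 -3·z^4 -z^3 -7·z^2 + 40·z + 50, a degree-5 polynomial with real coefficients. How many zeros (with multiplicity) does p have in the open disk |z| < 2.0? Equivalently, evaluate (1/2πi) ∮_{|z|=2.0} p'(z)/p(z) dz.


The zeros of p are: (3 + 1i), (3 - 1i), (-1 + 2i), (-1 - 2i), -1.
Their magnitudes are: 3.162, 3.162, 2.236, 2.236, 1.
Zeros with |z| < R = 2.0: -1.
Count = 1.
By the argument principle, (1/2πi) ∮_{|z|=R} p'(z)/p(z) dz equals exactly this count.

Number of zeros inside |z| < 2.0: 1.


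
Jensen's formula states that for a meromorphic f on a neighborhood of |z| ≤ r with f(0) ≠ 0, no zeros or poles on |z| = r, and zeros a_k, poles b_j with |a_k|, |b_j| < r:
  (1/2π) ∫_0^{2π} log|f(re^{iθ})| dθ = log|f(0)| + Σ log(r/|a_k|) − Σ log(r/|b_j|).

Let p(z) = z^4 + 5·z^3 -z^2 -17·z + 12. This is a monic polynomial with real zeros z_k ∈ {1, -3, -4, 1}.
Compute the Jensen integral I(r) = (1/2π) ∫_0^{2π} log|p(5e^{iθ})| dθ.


Zeros: -4, -3, 1, 1; r = 5.
Inside |z| < r: -4, -3, 1, 1. Outside (|z| ≥ r): ∅.
p(0) = 12, so log|p(0)| = log(12) = 2.4849.
Apply Jensen: I(r) = log|p(0)| + Σ_k log(r/|z_k|), summed over zeros inside |z| < r.
  log(r/|z_k|) for z_k = 1: log(5/1) = 1.6094
  log(r/|z_k|) for z_k = -3: log(5/3) = 0.5108
  log(r/|z_k|) for z_k = -4: log(5/4) = 0.2231
  log(r/|z_k|) for z_k = 1: log(5/1) = 1.6094
Sum over inside zeros: 3.9528.
I(r) = log|p(0)| + (inside sum) = 2.4849 + 3.9528 = 6.4378.
Closed form (all zeros inside, monic): I(r) = n·log(r) = 4·log(5) = 6.4378. ✓

I(r) ≈ 6.4378.


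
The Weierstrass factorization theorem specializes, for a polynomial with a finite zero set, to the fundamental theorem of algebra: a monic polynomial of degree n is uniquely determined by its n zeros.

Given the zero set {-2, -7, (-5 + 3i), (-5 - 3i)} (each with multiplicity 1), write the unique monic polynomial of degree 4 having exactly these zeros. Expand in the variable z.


The polynomial is p(z) = ∏_{α ∈ S} (z − α), where S = {-2, -7, (-5 + 3i), (-5 - 3i)}.
Expanding the product yields: p(z) = z^4 + 19·z^3 + 138·z^2 + 446·z + 476.
Note conjugate pairs combine to real quadratics: (z − (-5+3i))(z − (-5−3i)) = z² + 10z + 34.
The resulting polynomial has degree 4 and real coefficients as required.

p(z) = z^4 + 19·z^3 + 138·z^2 + 446·z + 476.


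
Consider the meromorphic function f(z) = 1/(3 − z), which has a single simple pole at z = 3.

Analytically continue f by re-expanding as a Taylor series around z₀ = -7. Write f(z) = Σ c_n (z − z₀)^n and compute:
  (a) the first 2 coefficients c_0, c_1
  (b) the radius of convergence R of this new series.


Let w = z − z₀, so z = z₀ + w.
Then 3 − z = 3 − (z₀ + w) = (3 − z₀) − w = 10 − w.
f(z) = 1/(10 − w) = (1/(10)) · 1/(1 − w/(10)) = Σ_{n≥0} w^n / (10)^(n+1).
So c_n = 1/(10)^(n+1):
  c_0 = 1/(10)^1 = 1/10.
  c_1 = 1/(10)^2 = 1/100.
The series is valid for |w/d| < 1, i.e. |z − z₀| < |d|.
Radius of convergence: R = |3 − z₀| = |10| = 10 (distance from z₀ to the singularity z = 3).

c_0 = 1/10, c_1 = 1/100; R = 10.


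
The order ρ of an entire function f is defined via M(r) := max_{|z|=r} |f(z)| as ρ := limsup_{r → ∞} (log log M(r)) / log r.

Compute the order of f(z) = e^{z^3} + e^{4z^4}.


Each summand is entire of order 3 and 4 respectively (as in the single-exponential case). The order of a sum is at most the max of the orders, so ρ ≤ 4. For the lower bound: on |z|=r choose arg z so that 4z^4 is real positive; then |e^{4z^4}| = e^{4r^4} while |e^{1z^3}| ≤ e^{1r^3} = o(e^{4r^4}). So |f| ≥ e^{4r^4}(1 − o(1)) and ρ ≥ 4. Hence ρ = max(3, 4) = 4.
Therefore ρ = 4.

Order ρ = 4.


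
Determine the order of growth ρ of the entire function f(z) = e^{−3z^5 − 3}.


|e^{−3z^5 − 3}| = e^{Re(-3·z^5) + -3} ≤ e^{3|z|^5 + -3} = e^{3r^5 + -3} on |z| = r, so ρ ≤ 5. Choosing z on |z|=r so that -3·z^5 is real positive (always possible by picking arg z appropriately) gives |f(z)| = e^{3r^5 + -3}, matching the bound. The additive constant -3 does not affect log log M(r) ~ 5·log r. Hence ρ = 5.
Therefore ρ = 5.

Order ρ = 5.


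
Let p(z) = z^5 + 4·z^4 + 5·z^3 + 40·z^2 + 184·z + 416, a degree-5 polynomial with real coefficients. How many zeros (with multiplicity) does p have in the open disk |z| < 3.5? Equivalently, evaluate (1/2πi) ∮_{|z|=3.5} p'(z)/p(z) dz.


The zeros of p are: -4, (2 + 3i), (2 - 3i), (-2 + 2i), (-2 - 2i).
Their magnitudes are: 4, 3.606, 3.606, 2.828, 2.828.
Zeros with |z| < R = 3.5: (-2 + 2i), (-2 - 2i).
Count = 2.
By the argument principle, (1/2πi) ∮_{|z|=R} p'(z)/p(z) dz equals exactly this count.

Number of zeros inside |z| < 3.5: 2.


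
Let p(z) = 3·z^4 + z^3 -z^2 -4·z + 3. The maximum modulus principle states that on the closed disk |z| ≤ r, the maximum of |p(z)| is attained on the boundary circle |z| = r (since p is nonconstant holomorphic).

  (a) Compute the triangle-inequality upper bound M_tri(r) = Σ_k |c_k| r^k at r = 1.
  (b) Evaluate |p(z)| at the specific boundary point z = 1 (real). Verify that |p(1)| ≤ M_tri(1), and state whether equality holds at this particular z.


Coefficients: c_0 = 3, c_1 = -4, c_2 = -1, c_3 = 1, c_4 = 3. Radius r = 1.
Part (a). Triangle bound: M_tri(r) = Σ_k |c_k| r^k
  = |3|·1^0 + |-4|·1^1 + |-1|·1^2 + |1|·1^3 + |3|·1^4
  = 3 + 4 + 1 + 1 + 3 = 12.
This bounds M(r) := max_{|z|=r} |p(z)| from above; equality holds iff all terms c_k z^k can be made to align in phase at a single z on |z|=r.
Part (b). At z = 1 (real, on the circle |z| = r):
  p(1) = (3)·1^0 + (-4)·1^1 + (-1)·1^2 + (1)·1^3 + (3)·1^4 = 2.
  |p(1)| = 2.
Check: |p(1)| = 2 ≤ 12 = M_tri(1). ✓ Equality does not hold at z = 1 (the coefficients have mixed signs, so the terms do not all align in phase there).

M_tri(1) = 12; |p(1)| = 2; equality at z=1: no.


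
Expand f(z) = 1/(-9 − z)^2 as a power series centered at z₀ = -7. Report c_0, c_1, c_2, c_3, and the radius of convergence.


Let w = z − z₀, so z = z₀ + w.
Then -9 − z = -9 − (z₀ + w) = (-9 − z₀) − w = -2 − w.
f(z) = 1/(-2 − w)^2 = (1/(-2)^2) · (1 − w/(-2))^{−2}.
By the binomial series (1−u)^{−2} = Σ_{n≥0} C(n+1, 1) u^n for |u|<1, with u = w/(-2):
  c_n = C(n+1, 1) / (-2)^(n+2).
  c_0 = 1/(-2)^2 = 1/4.
  c_1 = 2/(-2)^3 = -1/4.
  c_2 = 3/(-2)^4 = 3/16.
  c_3 = 4/(-2)^5 = -1/8.
The series is valid for |w/d| < 1, i.e. |z − z₀| < |d|.
Radius of convergence: R = |-9 − z₀| = |-2| = 2 (distance from z₀ to the singularity z = -9).

c_0 = 1/4, c_1 = -1/4, c_2 = 3/16, c_3 = -1/8; R = 2.


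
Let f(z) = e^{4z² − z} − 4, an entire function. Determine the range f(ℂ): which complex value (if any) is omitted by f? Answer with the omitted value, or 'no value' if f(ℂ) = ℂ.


Little Picard bounds the complement of f(ℂ) to at most one point.
The exponent g(z) = 4z² − z is a nonconstant polynomial, hence surjective onto ℂ. So e^{g(z)} takes every value in {e^w : w ∈ ℂ} = ℂ ∖ {0}. Adding -4 shifts the range to ℂ ∖ {-4}. f omits exactly -4.

Omitted value: -4.


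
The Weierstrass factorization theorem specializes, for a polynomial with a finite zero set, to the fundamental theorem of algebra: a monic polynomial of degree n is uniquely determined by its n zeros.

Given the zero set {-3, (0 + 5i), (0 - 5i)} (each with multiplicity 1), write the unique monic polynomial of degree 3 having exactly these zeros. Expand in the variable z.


The polynomial is p(z) = ∏_{α ∈ S} (z − α), where S = {-3, (0 + 5i), (0 - 5i)}.
Expanding the product yields: p(z) = z^3 + 3·z^2 + 25·z + 75.
Note conjugate pairs combine to real quadratics: (z − (0+5i))(z − (0−5i)) = z² + 25.
The resulting polynomial has degree 3 and real coefficients as required.

p(z) = z^3 + 3·z^2 + 25·z + 75.


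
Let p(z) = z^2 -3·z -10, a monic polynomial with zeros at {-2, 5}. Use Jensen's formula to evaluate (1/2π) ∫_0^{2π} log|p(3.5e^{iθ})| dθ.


Zeros: -2, 5; r = 3.5.
Inside |z| < r: -2. Outside (|z| ≥ r): 5.
p(0) = -10, so log|p(0)| = log(10) = 2.3026.
Apply Jensen: I(r) = log|p(0)| + Σ_k log(r/|z_k|), summed over zeros inside |z| < r.
  log(r/|z_k|) for z_k = -2: log(3.5/2) = 0.5596
  Outside zeros (5) contribute nothing to the Jensen sum.
Sum over inside zeros: 0.5596.
I(r) = log|p(0)| + (inside sum) = 2.3026 + 0.5596 = 2.8622.
Note: since some zeros are outside |z| ≤ r, the simplified n·log(r) form does NOT apply — only the inside zeros contribute.

I(r) ≈ 2.8622.


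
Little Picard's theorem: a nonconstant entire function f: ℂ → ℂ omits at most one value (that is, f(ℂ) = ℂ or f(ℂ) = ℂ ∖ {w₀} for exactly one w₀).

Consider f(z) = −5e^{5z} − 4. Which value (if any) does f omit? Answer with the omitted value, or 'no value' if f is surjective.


Little Picard bounds the complement of f(ℂ) to at most one point.
e^{5z} is never zero on ℂ, so -5·e^{5z} takes every value in ℂ ∖ {0}. Adding -4 shifts the range to ℂ ∖ {-4}. Thus f omits exactly the value -4.

Omitted value: -4.


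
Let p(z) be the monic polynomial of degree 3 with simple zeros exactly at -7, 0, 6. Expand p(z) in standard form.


The polynomial is p(z) = ∏_{α ∈ S} (z − α), where S = {-7, 0, 6}.
Expanding the product yields: p(z) = z^3 + z^2 -42·z.
The resulting polynomial has degree 3 and real coefficients as required.

p(z) = z^3 + z^2 -42·z.


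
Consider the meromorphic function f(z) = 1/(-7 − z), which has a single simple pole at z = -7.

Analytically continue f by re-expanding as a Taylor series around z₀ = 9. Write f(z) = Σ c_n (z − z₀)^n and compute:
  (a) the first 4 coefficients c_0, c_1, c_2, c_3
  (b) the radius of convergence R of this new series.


Let w = z − z₀, so z = z₀ + w.
Then -7 − z = -7 − (z₀ + w) = (-7 − z₀) − w = -16 − w.
f(z) = 1/(-16 − w) = (1/(-16)) · 1/(1 − w/(-16)) = Σ_{n≥0} w^n / (-16)^(n+1).
So c_n = 1/(-16)^(n+1):
  c_0 = 1/(-16)^1 = -1/16.
  c_1 = 1/(-16)^2 = 1/256.
  c_2 = 1/(-16)^3 = -1/4096.
  c_3 = 1/(-16)^4 = 1/65536.
The series is valid for |w/d| < 1, i.e. |z − z₀| < |d|.
Radius of convergence: R = |-7 − z₀| = |-16| = 16 (distance from z₀ to the singularity z = -7).

c_0 = -1/16, c_1 = 1/256, c_2 = -1/4096, c_3 = 1/65536; R = 16.


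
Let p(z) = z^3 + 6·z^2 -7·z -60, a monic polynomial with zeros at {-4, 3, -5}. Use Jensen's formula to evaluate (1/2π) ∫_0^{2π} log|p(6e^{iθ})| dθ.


Zeros: -5, -4, 3; r = 6.
Inside |z| < r: -5, -4, 3. Outside (|z| ≥ r): ∅.
p(0) = -60, so log|p(0)| = log(60) = 4.0943.
Apply Jensen: I(r) = log|p(0)| + Σ_k log(r/|z_k|), summed over zeros inside |z| < r.
  log(r/|z_k|) for z_k = -4: log(6/4) = 0.4055
  log(r/|z_k|) for z_k = 3: log(6/3) = 0.6931
  log(r/|z_k|) for z_k = -5: log(6/5) = 0.1823
Sum over inside zeros: 1.2809.
I(r) = log|p(0)| + (inside sum) = 4.0943 + 1.2809 = 5.3753.
Closed form (all zeros inside, monic): I(r) = n·log(r) = 3·log(6) = 5.3753. ✓

I(r) ≈ 5.3753.


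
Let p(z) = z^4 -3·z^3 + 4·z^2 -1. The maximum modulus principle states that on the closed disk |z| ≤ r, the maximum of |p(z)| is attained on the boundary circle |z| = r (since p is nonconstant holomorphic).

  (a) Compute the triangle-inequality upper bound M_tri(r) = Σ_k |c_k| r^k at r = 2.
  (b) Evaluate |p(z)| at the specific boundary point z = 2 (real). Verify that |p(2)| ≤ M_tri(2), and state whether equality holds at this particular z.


Coefficients: c_0 = -1, c_1 = 0, c_2 = 4, c_3 = -3, c_4 = 1. Radius r = 2.
Part (a). Triangle bound: M_tri(r) = Σ_k |c_k| r^k
  = |-1|·2^0 + |0|·2^1 + |4|·2^2 + |-3|·2^3 + |1|·2^4
  = 1 + 0 + 16 + 24 + 16 = 57.
This bounds M(r) := max_{|z|=r} |p(z)| from above; equality holds iff all terms c_k z^k can be made to align in phase at a single z on |z|=r.
Part (b). At z = 2 (real, on the circle |z| = r):
  p(2) = (-1)·2^0 + (0)·2^1 + (4)·2^2 + (-3)·2^3 + (1)·2^4 = 7.
  |p(2)| = 7.
Check: |p(2)| = 7 ≤ 57 = M_tri(2). ✓ Equality does not hold at z = 2 (the coefficients have mixed signs, so the terms do not all align in phase there).

M_tri(2) = 57; |p(2)| = 7; equality at z=2: no.


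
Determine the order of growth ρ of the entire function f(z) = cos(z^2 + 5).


Write cos(w) = (e^{iw} ± e^{−iw})/(2 or 2i), so |cos(w)| ≤ e^{|w|}. With w = z^2 + 5, |w| ≤ 1r^2 + 5 on |z|=r, giving M(r) ≤ e^{1r^2 + 5} and ρ ≤ 2. For the lower bound, choose z on |z|=r with 1z^2 purely imaginary of modulus 1r^2; then |cos(z^2 + 5)| grows like e^{1r^2}/2, so ρ ≥ 2. Hence ρ = 2.
Therefore ρ = 2.

Order ρ = 2.


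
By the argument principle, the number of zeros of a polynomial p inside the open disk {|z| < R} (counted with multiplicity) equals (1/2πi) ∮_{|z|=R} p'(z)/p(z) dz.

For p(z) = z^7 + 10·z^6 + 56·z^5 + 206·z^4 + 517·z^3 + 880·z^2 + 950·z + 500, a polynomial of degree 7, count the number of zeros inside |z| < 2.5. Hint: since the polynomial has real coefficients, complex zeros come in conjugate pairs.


The zeros of p are: (-1 + 3i), (-1 - 3i), (-1 + 2i), (-1 - 2i), -2, (-2 + 1i), (-2 - 1i).
Their magnitudes are: 3.162, 3.162, 2.236, 2.236, 2, 2.236, 2.236.
Zeros with |z| < R = 2.5: (-1 + 2i), (-1 - 2i), -2, (-2 + 1i), (-2 - 1i).
Count = 5.
By the argument principle, (1/2πi) ∮_{|z|=R} p'(z)/p(z) dz equals exactly this count.

Number of zeros inside |z| < 2.5: 5.


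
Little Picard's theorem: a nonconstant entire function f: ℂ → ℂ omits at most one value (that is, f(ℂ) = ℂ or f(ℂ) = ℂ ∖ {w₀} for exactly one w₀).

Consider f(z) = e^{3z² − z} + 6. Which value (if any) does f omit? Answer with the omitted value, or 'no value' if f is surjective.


Little Picard bounds the complement of f(ℂ) to at most one point.
The exponent g(z) = 3z² − z is a nonconstant polynomial, hence surjective onto ℂ. So e^{g(z)} takes every value in {e^w : w ∈ ℂ} = ℂ ∖ {0}. Adding 6 shifts the range to ℂ ∖ {6}. f omits exactly 6.

Omitted value: 6.


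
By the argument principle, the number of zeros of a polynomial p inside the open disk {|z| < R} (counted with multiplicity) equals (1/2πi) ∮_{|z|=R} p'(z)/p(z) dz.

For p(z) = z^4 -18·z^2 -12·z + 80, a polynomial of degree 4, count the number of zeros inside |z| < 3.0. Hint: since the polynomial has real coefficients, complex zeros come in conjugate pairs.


The zeros of p are: (-3 + 1i), (-3 - 1i), 2, 4.
Their magnitudes are: 3.162, 3.162, 2, 4.
Zeros with |z| < R = 3.0: 2.
Count = 1.
By the argument principle, (1/2πi) ∮_{|z|=R} p'(z)/p(z) dz equals exactly this count.

Number of zeros inside |z| < 3.0: 1.


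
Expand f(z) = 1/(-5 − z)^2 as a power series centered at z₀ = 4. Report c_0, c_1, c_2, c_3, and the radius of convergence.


Let w = z − z₀, so z = z₀ + w.
Then -5 − z = -5 − (z₀ + w) = (-5 − z₀) − w = -9 − w.
f(z) = 1/(-9 − w)^2 = (1/(-9)^2) · (1 − w/(-9))^{−2}.
By the binomial series (1−u)^{−2} = Σ_{n≥0} C(n+1, 1) u^n for |u|<1, with u = w/(-9):
  c_n = C(n+1, 1) / (-9)^(n+2).
  c_0 = 1/(-9)^2 = 1/81.
  c_1 = 2/(-9)^3 = -2/729.
  c_2 = 3/(-9)^4 = 1/2187.
  c_3 = 4/(-9)^5 = -4/59049.
The series is valid for |w/d| < 1, i.e. |z − z₀| < |d|.
Radius of convergence: R = |-5 − z₀| = |-9| = 9 (distance from z₀ to the singularity z = -5).

c_0 = 1/81, c_1 = -2/729, c_2 = 1/2187, c_3 = -4/59049; R = 9.


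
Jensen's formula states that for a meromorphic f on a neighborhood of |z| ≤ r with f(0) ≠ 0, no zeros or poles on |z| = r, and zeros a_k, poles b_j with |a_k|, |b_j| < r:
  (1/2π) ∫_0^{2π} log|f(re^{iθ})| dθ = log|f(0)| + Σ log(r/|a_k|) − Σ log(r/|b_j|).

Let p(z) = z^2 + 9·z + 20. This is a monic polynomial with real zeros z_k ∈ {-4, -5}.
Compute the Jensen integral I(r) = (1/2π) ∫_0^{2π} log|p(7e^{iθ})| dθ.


Zeros: -5, -4; r = 7.
Inside |z| < r: -5, -4. Outside (|z| ≥ r): ∅.
p(0) = 20, so log|p(0)| = log(20) = 2.9957.
Apply Jensen: I(r) = log|p(0)| + Σ_k log(r/|z_k|), summed over zeros inside |z| < r.
  log(r/|z_k|) for z_k = -4: log(7/4) = 0.5596
  log(r/|z_k|) for z_k = -5: log(7/5) = 0.3365
Sum over inside zeros: 0.8961.
I(r) = log|p(0)| + (inside sum) = 2.9957 + 0.8961 = 3.8918.
Closed form (all zeros inside, monic): I(r) = n·log(r) = 2·log(7) = 3.8918. ✓

I(r) ≈ 3.8918.


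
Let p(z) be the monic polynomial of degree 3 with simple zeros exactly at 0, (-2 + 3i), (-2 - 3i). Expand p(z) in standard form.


The polynomial is p(z) = ∏_{α ∈ S} (z − α), where S = {0, (-2 + 3i), (-2 - 3i)}.
Expanding the product yields: p(z) = z^3 + 4·z^2 + 13·z.
Note conjugate pairs combine to real quadratics: (z − (-2+3i))(z − (-2−3i)) = z² + 4z + 13.
The resulting polynomial has degree 3 and real coefficients as required.

p(z) = z^3 + 4·z^2 + 13·z.


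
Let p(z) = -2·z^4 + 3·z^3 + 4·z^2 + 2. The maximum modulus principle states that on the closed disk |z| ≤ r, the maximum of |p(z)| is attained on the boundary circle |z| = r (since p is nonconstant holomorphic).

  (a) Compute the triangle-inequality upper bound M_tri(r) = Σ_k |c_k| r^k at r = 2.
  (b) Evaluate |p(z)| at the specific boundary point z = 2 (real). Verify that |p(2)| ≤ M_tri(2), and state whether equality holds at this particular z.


Coefficients: c_0 = 2, c_1 = 0, c_2 = 4, c_3 = 3, c_4 = -2. Radius r = 2.
Part (a). Triangle bound: M_tri(r) = Σ_k |c_k| r^k
  = |2|·2^0 + |0|·2^1 + |4|·2^2 + |3|·2^3 + |-2|·2^4
  = 2 + 0 + 16 + 24 + 32 = 74.
This bounds M(r) := max_{|z|=r} |p(z)| from above; equality holds iff all terms c_k z^k can be made to align in phase at a single z on |z|=r.
Part (b). At z = 2 (real, on the circle |z| = r):
  p(2) = (2)·2^0 + (0)·2^1 + (4)·2^2 + (3)·2^3 + (-2)·2^4 = 10.
  |p(2)| = 10.
Check: |p(2)| = 10 ≤ 74 = M_tri(2). ✓ Equality does not hold at z = 2 (the coefficients have mixed signs, so the terms do not all align in phase there).

M_tri(2) = 74; |p(2)| = 10; equality at z=2: no.


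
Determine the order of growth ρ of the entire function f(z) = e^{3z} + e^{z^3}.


Each summand is entire of order 1 and 3 respectively (as in the single-exponential case). The order of a sum is at most the max of the orders, so ρ ≤ 3. For the lower bound: on |z|=r choose arg z so that 1z^3 is real positive; then |e^{1z^3}| = e^{1r^3} while |e^{3z}| ≤ e^{3r^1} = o(e^{1r^3}). So |f| ≥ e^{1r^3}(1 − o(1)) and ρ ≥ 3. Hence ρ = max(1, 3) = 3.
Therefore ρ = 3.

Order ρ = 3.


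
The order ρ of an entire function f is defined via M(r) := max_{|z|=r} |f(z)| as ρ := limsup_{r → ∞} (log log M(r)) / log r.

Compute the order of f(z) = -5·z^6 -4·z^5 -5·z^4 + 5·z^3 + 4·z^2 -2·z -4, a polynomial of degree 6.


|f(z)| ≤ Σ|c_k|·r^k = O(r^6) as r → ∞. Polynomial growth is O(e^{r^ε}) for every ε > 0 (since r^6/e^{r^ε} → 0), so ρ ≤ ε for all ε > 0, i.e. ρ = 0. Every nonconstant polynomial has order 0.
Therefore ρ = 0.

Order ρ = 0.


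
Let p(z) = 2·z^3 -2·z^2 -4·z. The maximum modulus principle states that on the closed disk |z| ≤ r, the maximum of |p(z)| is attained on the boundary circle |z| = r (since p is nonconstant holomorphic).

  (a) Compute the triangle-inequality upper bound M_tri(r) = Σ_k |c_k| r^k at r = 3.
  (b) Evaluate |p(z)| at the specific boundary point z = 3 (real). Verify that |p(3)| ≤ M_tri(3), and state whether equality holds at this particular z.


Coefficients: c_0 = 0, c_1 = -4, c_2 = -2, c_3 = 2. Radius r = 3.
Part (a). Triangle bound: M_tri(r) = Σ_k |c_k| r^k
  = |0|·3^0 + |-4|·3^1 + |-2|·3^2 + |2|·3^3
  = 0 + 12 + 18 + 54 = 84.
This bounds M(r) := max_{|z|=r} |p(z)| from above; equality holds iff all terms c_k z^k can be made to align in phase at a single z on |z|=r.
Part (b). At z = 3 (real, on the circle |z| = r):
  p(3) = (0)·3^0 + (-4)·3^1 + (-2)·3^2 + (2)·3^3 = 24.
  |p(3)| = 24.
Check: |p(3)| = 24 ≤ 84 = M_tri(3). ✓ Equality does not hold at z = 3 (the coefficients have mixed signs, so the terms do not all align in phase there).

M_tri(3) = 84; |p(3)| = 24; equality at z=3: no.


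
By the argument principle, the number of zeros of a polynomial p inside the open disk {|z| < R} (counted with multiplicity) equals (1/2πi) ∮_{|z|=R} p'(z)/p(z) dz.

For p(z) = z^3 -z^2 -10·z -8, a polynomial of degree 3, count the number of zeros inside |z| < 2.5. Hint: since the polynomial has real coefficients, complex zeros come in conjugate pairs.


The zeros of p are: -2, -1, 4.
Their magnitudes are: 2, 1, 4.
Zeros with |z| < R = 2.5: -2, -1.
Count = 2.
By the argument principle, (1/2πi) ∮_{|z|=R} p'(z)/p(z) dz equals exactly this count.

Number of zeros inside |z| < 2.5: 2.


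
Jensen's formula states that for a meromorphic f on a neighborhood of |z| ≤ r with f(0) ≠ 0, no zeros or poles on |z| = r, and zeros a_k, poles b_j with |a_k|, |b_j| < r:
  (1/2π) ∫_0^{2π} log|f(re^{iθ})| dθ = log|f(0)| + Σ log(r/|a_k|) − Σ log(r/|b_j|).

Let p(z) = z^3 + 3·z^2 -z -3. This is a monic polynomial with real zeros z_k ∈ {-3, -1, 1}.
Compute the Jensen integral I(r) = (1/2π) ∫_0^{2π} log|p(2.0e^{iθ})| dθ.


Zeros: -3, -1, 1; r = 2.0.
Inside |z| < r: -1, 1. Outside (|z| ≥ r): -3.
p(0) = -3, so log|p(0)| = log(3) = 1.0986.
Apply Jensen: I(r) = log|p(0)| + Σ_k log(r/|z_k|), summed over zeros inside |z| < r.
  log(r/|z_k|) for z_k = -1: log(2.0/1) = 0.6931
  log(r/|z_k|) for z_k = 1: log(2.0/1) = 0.6931
  Outside zeros (-3) contribute nothing to the Jensen sum.
Sum over inside zeros: 1.3863.
I(r) = log|p(0)| + (inside sum) = 1.0986 + 1.3863 = 2.4849.
Note: since some zeros are outside |z| ≤ r, the simplified n·log(r) form does NOT apply — only the inside zeros contribute.

I(r) ≈ 2.4849.


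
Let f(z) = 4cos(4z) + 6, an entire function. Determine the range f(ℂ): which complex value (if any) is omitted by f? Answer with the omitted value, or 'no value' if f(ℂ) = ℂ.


Little Picard bounds the complement of f(ℂ) to at most one point.
cos is entire and surjective onto ℂ: for every w ∈ ℂ, cos(ζ) = w has a solution ζ ∈ ℂ (e.g., via the complex inverse arccos). With ζ = 4z this gives z = ζ/(4). Then 4·cos(4z) takes every value in 4·ℂ = ℂ, and adding 6 is a bijection of ℂ. So f is surjective and omits no value. (Note: only on the real line is cos bounded by [−1, 1].)

Omitted value: no value.


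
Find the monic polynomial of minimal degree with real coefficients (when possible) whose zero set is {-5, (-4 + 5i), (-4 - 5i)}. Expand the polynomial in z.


The polynomial is p(z) = ∏_{α ∈ S} (z − α), where S = {-5, (-4 + 5i), (-4 - 5i)}.
Expanding the product yields: p(z) = z^3 + 13·z^2 + 81·z + 205.
Note conjugate pairs combine to real quadratics: (z − (-4+5i))(z − (-4−5i)) = z² + 8z + 41.
The resulting polynomial has degree 3 and real coefficients as required.

p(z) = z^3 + 13·z^2 + 81·z + 205.


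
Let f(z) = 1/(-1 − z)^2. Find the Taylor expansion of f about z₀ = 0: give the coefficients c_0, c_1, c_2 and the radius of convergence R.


Let w = z − z₀, so z = z₀ + w.
Then -1 − z = -1 − (z₀ + w) = (-1 − z₀) − w = -1 − w.
f(z) = 1/(-1 − w)^2 = (1/(-1)^2) · (1 − w/(-1))^{−2}.
By the binomial series (1−u)^{−2} = Σ_{n≥0} C(n+1, 1) u^n for |u|<1, with u = w/(-1):
  c_n = C(n+1, 1) / (-1)^(n+2).
  c_0 = 1/(-1)^2 = 1.
  c_1 = 2/(-1)^3 = -2.
  c_2 = 3/(-1)^4 = 3.
The series is valid for |w/d| < 1, i.e. |z − z₀| < |d|.
Radius of convergence: R = |-1 − z₀| = |-1| = 1 (distance from z₀ to the singularity z = -1).

c_0 = 1, c_1 = -2, c_2 = 3; R = 1.


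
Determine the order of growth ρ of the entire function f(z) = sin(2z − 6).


sin(w) is a linear combination of e^{iw} and e^{−iw} (or e^w, e^{−w} in the hyperbolic case), so |sin(w)| ≤ e^{|w|}. With w = 2z − 6, |w| ≤ 2|z| + 6 = 2r + 6 on |z| = r, giving M(r) ≤ e^{2r + 6}, so ρ ≤ 1. On a suitable ray (z = it for sin/cos; z = t for sinh/cosh, t real → ∞), |sin(2z − 6)| grows like e^{2|t|}/2, so ρ ≥ 1. Hence ρ = 1.
Therefore ρ = 1.

Order ρ = 1.


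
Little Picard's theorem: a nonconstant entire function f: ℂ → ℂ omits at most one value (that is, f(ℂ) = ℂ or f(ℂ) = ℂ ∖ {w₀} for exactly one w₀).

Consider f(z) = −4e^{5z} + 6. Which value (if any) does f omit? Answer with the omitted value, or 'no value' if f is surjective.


Little Picard bounds the complement of f(ℂ) to at most one point.
e^{5z} is never zero on ℂ, so -4·e^{5z} takes every value in ℂ ∖ {0}. Adding 6 shifts the range to ℂ ∖ {6}. Thus f omits exactly the value 6.

Omitted value: 6.


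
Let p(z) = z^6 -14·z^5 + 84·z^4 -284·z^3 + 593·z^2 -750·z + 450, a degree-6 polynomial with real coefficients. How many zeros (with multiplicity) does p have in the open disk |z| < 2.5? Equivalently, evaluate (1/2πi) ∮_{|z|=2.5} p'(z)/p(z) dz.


The zeros of p are: (1 + 2i), (1 - 2i), (3 + 1i), (3 - 1i), 3, 3.
Their magnitudes are: 2.236, 2.236, 3.162, 3.162, 3, 3.
Zeros with |z| < R = 2.5: (1 + 2i), (1 - 2i).
Count = 2.
By the argument principle, (1/2πi) ∮_{|z|=R} p'(z)/p(z) dz equals exactly this count.

Number of zeros inside |z| < 2.5: 2.


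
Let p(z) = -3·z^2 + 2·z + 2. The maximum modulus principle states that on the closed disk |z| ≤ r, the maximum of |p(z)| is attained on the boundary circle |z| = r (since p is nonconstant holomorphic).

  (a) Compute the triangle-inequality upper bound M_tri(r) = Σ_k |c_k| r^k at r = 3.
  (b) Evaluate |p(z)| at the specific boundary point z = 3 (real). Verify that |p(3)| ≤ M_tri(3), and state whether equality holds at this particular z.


Coefficients: c_0 = 2, c_1 = 2, c_2 = -3. Radius r = 3.
Part (a). Triangle bound: M_tri(r) = Σ_k |c_k| r^k
  = |2|·3^0 + |2|·3^1 + |-3|·3^2
  = 2 + 6 + 27 = 35.
This bounds M(r) := max_{|z|=r} |p(z)| from above; equality holds iff all terms c_k z^k can be made to align in phase at a single z on |z|=r.
Part (b). At z = 3 (real, on the circle |z| = r):
  p(3) = (2)·3^0 + (2)·3^1 + (-3)·3^2 = -19.
  |p(3)| = 19.
Check: |p(3)| = 19 ≤ 35 = M_tri(3). ✓ Equality does not hold at z = 3 (the coefficients have mixed signs, so the terms do not all align in phase there).

M_tri(3) = 35; |p(3)| = 19; equality at z=3: no.


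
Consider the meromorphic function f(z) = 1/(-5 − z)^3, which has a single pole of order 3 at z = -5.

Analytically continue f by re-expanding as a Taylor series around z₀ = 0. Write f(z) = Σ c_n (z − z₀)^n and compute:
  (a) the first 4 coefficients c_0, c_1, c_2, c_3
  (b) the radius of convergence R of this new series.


Let w = z − z₀, so z = z₀ + w.
Then -5 − z = -5 − (z₀ + w) = (-5 − z₀) − w = -5 − w.
f(z) = 1/(-5 − w)^3 = (1/(-5)^3) · (1 − w/(-5))^{−3}.
By the binomial series (1−u)^{−3} = Σ_{n≥0} C(n+2, 2) u^n for |u|<1, with u = w/(-5):
  c_n = C(n+2, 2) / (-5)^(n+3).
  c_0 = 1/(-5)^3 = -1/125.
  c_1 = 3/(-5)^4 = 3/625.
  c_2 = 6/(-5)^5 = -6/3125.
  c_3 = 10/(-5)^6 = 2/3125.
The series is valid for |w/d| < 1, i.e. |z − z₀| < |d|.
Radius of convergence: R = |-5 − z₀| = |-5| = 5 (distance from z₀ to the singularity z = -5).

c_0 = -1/125, c_1 = 3/625, c_2 = -6/3125, c_3 = 2/3125; R = 5.


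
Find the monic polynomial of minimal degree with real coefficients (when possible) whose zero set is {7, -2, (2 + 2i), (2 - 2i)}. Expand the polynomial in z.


The polynomial is p(z) = ∏_{α ∈ S} (z − α), where S = {7, -2, (2 + 2i), (2 - 2i)}.
Expanding the product yields: p(z) = z^4 -9·z^3 + 14·z^2 + 16·z -112.
Note conjugate pairs combine to real quadratics: (z − (2+2i))(z − (2−2i)) = z² − 4z + 8.
The resulting polynomial has degree 4 and real coefficients as required.

p(z) = z^4 -9·z^3 + 14·z^2 + 16·z -112.


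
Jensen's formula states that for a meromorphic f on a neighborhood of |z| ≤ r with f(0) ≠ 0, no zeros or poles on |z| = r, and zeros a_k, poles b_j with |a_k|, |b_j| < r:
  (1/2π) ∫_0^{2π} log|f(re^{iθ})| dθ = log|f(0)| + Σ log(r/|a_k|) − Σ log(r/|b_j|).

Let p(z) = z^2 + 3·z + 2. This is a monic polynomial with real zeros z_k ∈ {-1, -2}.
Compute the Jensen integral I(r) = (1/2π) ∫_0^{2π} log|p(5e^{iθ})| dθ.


Zeros: -2, -1; r = 5.
Inside |z| < r: -2, -1. Outside (|z| ≥ r): ∅.
p(0) = 2, so log|p(0)| = log(2) = 0.6931.
Apply Jensen: I(r) = log|p(0)| + Σ_k log(r/|z_k|), summed over zeros inside |z| < r.
  log(r/|z_k|) for z_k = -1: log(5/1) = 1.6094
  log(r/|z_k|) for z_k = -2: log(5/2) = 0.9163
Sum over inside zeros: 2.5257.
I(r) = log|p(0)| + (inside sum) = 0.6931 + 2.5257 = 3.2189.
Closed form (all zeros inside, monic): I(r) = n·log(r) = 2·log(5) = 3.2189. ✓

I(r) ≈ 3.2189.


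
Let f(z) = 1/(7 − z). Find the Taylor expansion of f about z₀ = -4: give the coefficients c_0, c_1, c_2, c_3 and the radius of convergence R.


Let w = z − z₀, so z = z₀ + w.
Then 7 − z = 7 − (z₀ + w) = (7 − z₀) − w = 11 − w.
f(z) = 1/(11 − w) = (1/(11)) · 1/(1 − w/(11)) = Σ_{n≥0} w^n / (11)^(n+1).
So c_n = 1/(11)^(n+1):
  c_0 = 1/(11)^1 = 1/11.
  c_1 = 1/(11)^2 = 1/121.
  c_2 = 1/(11)^3 = 1/1331.
  c_3 = 1/(11)^4 = 1/14641.
The series is valid for |w/d| < 1, i.e. |z − z₀| < |d|.
Radius of convergence: R = |7 − z₀| = |11| = 11 (distance from z₀ to the singularity z = 7).

c_0 = 1/11, c_1 = 1/121, c_2 = 1/1331, c_3 = 1/14641; R = 11.


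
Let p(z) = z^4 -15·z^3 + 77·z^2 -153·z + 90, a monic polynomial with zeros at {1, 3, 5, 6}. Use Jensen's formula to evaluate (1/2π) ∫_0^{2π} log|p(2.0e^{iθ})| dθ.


Zeros: 1, 3, 5, 6; r = 2.0.
Inside |z| < r: 1. Outside (|z| ≥ r): 3, 5, 6.
p(0) = 90, so log|p(0)| = log(90) = 4.4998.
Apply Jensen: I(r) = log|p(0)| + Σ_k log(r/|z_k|), summed over zeros inside |z| < r.
  log(r/|z_k|) for z_k = 1: log(2.0/1) = 0.6931
  Outside zeros (3, 5, 6) contribute nothing to the Jensen sum.
Sum over inside zeros: 0.6931.
I(r) = log|p(0)| + (inside sum) = 4.4998 + 0.6931 = 5.1930.
Note: since some zeros are outside |z| ≤ r, the simplified n·log(r) form does NOT apply — only the inside zeros contribute.

I(r) ≈ 5.1930.


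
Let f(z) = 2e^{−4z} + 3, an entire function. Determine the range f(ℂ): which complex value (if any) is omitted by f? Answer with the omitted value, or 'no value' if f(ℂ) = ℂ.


Little Picard bounds the complement of f(ℂ) to at most one point.
e^{−4z} is never zero on ℂ, so 2·e^{−4z} takes every value in ℂ ∖ {0}. Adding 3 shifts the range to ℂ ∖ {3}. Thus f omits exactly the value 3.

Omitted value: 3.


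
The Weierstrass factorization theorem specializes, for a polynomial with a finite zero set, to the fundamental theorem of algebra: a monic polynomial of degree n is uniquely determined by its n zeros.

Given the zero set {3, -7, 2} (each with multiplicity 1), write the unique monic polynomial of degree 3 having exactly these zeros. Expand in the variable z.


The polynomial is p(z) = ∏_{α ∈ S} (z − α), where S = {3, -7, 2}.
Expanding the product yields: p(z) = z^3 + 2·z^2 -29·z + 42.
The resulting polynomial has degree 3 and real coefficients as required.

p(z) = z^3 + 2·z^2 -29·z + 42.


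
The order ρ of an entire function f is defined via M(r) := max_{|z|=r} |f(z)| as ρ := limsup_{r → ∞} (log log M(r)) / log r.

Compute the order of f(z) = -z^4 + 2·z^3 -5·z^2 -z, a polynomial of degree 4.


|f(z)| ≤ Σ|c_k|·r^k = O(r^4) as r → ∞. Polynomial growth is O(e^{r^ε}) for every ε > 0 (since r^4/e^{r^ε} → 0), so ρ ≤ ε for all ε > 0, i.e. ρ = 0. Every nonconstant polynomial has order 0.
Therefore ρ = 0.

Order ρ = 0.


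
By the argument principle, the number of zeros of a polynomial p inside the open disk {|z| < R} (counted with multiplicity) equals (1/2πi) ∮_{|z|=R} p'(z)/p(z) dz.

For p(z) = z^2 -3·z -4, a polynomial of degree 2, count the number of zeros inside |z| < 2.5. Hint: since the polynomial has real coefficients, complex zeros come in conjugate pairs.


The zeros of p are: 4, -1.
Their magnitudes are: 4, 1.
Zeros with |z| < R = 2.5: -1.
Count = 1.
By the argument principle, (1/2πi) ∮_{|z|=R} p'(z)/p(z) dz equals exactly this count.

Number of zeros inside |z| < 2.5: 1.


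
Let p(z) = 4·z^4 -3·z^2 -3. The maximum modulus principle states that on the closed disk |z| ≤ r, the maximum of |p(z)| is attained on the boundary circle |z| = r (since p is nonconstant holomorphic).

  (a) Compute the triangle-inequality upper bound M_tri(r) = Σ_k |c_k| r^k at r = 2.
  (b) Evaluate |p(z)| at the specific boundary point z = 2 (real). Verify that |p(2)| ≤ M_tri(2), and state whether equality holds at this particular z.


Coefficients: c_0 = -3, c_1 = 0, c_2 = -3, c_3 = 0, c_4 = 4. Radius r = 2.
Part (a). Triangle bound: M_tri(r) = Σ_k |c_k| r^k
  = |-3|·2^0 + |0|·2^1 + |-3|·2^2 + |0|·2^3 + |4|·2^4
  = 3 + 0 + 12 + 0 + 64 = 79.
This bounds M(r) := max_{|z|=r} |p(z)| from above; equality holds iff all terms c_k z^k can be made to align in phase at a single z on |z|=r.
Part (b). At z = 2 (real, on the circle |z| = r):
  p(2) = (-3)·2^0 + (0)·2^1 + (-3)·2^2 + (0)·2^3 + (4)·2^4 = 49.
  |p(2)| = 49.
Check: |p(2)| = 49 ≤ 79 = M_tri(2). ✓ Equality does not hold at z = 2 (the coefficients have mixed signs, so the terms do not all align in phase there).

M_tri(2) = 79; |p(2)| = 49; equality at z=2: no.


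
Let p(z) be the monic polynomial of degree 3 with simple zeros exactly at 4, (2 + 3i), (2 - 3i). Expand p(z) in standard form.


The polynomial is p(z) = ∏_{α ∈ S} (z − α), where S = {4, (2 + 3i), (2 - 3i)}.
Expanding the product yields: p(z) = z^3 -8·z^2 + 29·z -52.
Note conjugate pairs combine to real quadratics: (z − (2+3i))(z − (2−3i)) = z² − 4z + 13.
The resulting polynomial has degree 3 and real coefficients as required.

p(z) = z^3 -8·z^2 + 29·z -52.


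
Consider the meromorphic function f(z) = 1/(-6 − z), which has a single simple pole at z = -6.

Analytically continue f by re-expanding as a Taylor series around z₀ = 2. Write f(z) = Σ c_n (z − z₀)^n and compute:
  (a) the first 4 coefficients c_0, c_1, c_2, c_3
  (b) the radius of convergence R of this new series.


Let w = z − z₀, so z = z₀ + w.
Then -6 − z = -6 − (z₀ + w) = (-6 − z₀) − w = -8 − w.
f(z) = 1/(-8 − w) = (1/(-8)) · 1/(1 − w/(-8)) = Σ_{n≥0} w^n / (-8)^(n+1).
So c_n = 1/(-8)^(n+1):
  c_0 = 1/(-8)^1 = -1/8.
  c_1 = 1/(-8)^2 = 1/64.
  c_2 = 1/(-8)^3 = -1/512.
  c_3 = 1/(-8)^4 = 1/4096.
The series is valid for |w/d| < 1, i.e. |z − z₀| < |d|.
Radius of convergence: R = |-6 − z₀| = |-8| = 8 (distance from z₀ to the singularity z = -6).

c_0 = -1/8, c_1 = 1/64, c_2 = -1/512, c_3 = 1/4096; R = 8.


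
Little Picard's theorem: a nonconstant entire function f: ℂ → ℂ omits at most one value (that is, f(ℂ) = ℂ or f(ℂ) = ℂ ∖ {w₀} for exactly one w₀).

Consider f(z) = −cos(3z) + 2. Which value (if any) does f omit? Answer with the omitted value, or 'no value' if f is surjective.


Little Picard bounds the complement of f(ℂ) to at most one point.
cos is entire and surjective onto ℂ: for every w ∈ ℂ, cos(ζ) = w has a solution ζ ∈ ℂ (e.g., via the complex inverse arccos). With ζ = 3z this gives z = ζ/(3). Then -1·cos(3z) takes every value in -1·ℂ = ℂ, and adding 2 is a bijection of ℂ. So f is surjective and omits no value. (Note: only on the real line is cos bounded by [−1, 1].)

Omitted value: no value.


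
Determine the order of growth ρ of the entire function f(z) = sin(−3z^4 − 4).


Write sin(w) = (e^{iw} ± e^{−iw})/(2 or 2i), so |sin(w)| ≤ e^{|w|}. With w = −3z^4 − 4, |w| ≤ 3r^4 + 4 on |z|=r, giving M(r) ≤ e^{3r^4 + 4} and ρ ≤ 4. For the lower bound, choose z on |z|=r with -3z^4 purely imaginary of modulus 3r^4; then |sin(−3z^4 − 4)| grows like e^{3r^4}/2, so ρ ≥ 4. Hence ρ = 4.
Therefore ρ = 4.

Order ρ = 4.


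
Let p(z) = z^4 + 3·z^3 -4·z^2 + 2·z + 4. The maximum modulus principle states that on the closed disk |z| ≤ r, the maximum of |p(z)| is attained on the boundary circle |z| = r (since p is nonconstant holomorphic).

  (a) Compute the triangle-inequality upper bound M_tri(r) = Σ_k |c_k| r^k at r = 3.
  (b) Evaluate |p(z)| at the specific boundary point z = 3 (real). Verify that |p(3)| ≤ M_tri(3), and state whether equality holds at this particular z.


Coefficients: c_0 = 4, c_1 = 2, c_2 = -4, c_3 = 3, c_4 = 1. Radius r = 3.
Part (a). Triangle bound: M_tri(r) = Σ_k |c_k| r^k
  = |4|·3^0 + |2|·3^1 + |-4|·3^2 + |3|·3^3 + |1|·3^4
  = 4 + 6 + 36 + 81 + 81 = 208.
This bounds M(r) := max_{|z|=r} |p(z)| from above; equality holds iff all terms c_k z^k can be made to align in phase at a single z on |z|=r.
Part (b). At z = 3 (real, on the circle |z| = r):
  p(3) = (4)·3^0 + (2)·3^1 + (-4)·3^2 + (3)·3^3 + (1)·3^4 = 136.
  |p(3)| = 136.
Check: |p(3)| = 136 ≤ 208 = M_tri(3). ✓ Equality does not hold at z = 3 (the coefficients have mixed signs, so the terms do not all align in phase there).

M_tri(3) = 208; |p(3)| = 136; equality at z=3: no.


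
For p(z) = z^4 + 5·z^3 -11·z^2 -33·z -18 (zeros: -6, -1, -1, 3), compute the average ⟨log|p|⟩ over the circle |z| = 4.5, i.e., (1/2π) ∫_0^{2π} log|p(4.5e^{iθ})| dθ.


Zeros: -6, -1, -1, 3; r = 4.5.
Inside |z| < r: -1, -1, 3. Outside (|z| ≥ r): -6.
p(0) = -18, so log|p(0)| = log(18) = 2.8904.
Apply Jensen: I(r) = log|p(0)| + Σ_k log(r/|z_k|), summed over zeros inside |z| < r.
  log(r/|z_k|) for z_k = -1: log(4.5/1) = 1.5041
  log(r/|z_k|) for z_k = -1: log(4.5/1) = 1.5041
  log(r/|z_k|) for z_k = 3: log(4.5/3) = 0.4055
  Outside zeros (-6) contribute nothing to the Jensen sum.
Sum over inside zeros: 3.4136.
I(r) = log|p(0)| + (inside sum) = 2.8904 + 3.4136 = 6.3040.
Note: since some zeros are outside |z| ≤ r, the simplified n·log(r) form does NOT apply — only the inside zeros contribute.

I(r) ≈ 6.3040.


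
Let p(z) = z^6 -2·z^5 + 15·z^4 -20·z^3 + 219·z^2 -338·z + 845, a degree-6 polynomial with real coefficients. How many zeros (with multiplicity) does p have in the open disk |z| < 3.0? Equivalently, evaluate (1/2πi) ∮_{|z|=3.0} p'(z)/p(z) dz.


The zeros of p are: (1 + 2i), (1 - 2i), (2 + 3i), (2 - 3i), (-2 + 3i), (-2 - 3i).
Their magnitudes are: 2.236, 2.236, 3.606, 3.606, 3.606, 3.606.
Zeros with |z| < R = 3.0: (1 + 2i), (1 - 2i).
Count = 2.
By the argument principle, (1/2πi) ∮_{|z|=R} p'(z)/p(z) dz equals exactly this count.

Number of zeros inside |z| < 3.0: 2.
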